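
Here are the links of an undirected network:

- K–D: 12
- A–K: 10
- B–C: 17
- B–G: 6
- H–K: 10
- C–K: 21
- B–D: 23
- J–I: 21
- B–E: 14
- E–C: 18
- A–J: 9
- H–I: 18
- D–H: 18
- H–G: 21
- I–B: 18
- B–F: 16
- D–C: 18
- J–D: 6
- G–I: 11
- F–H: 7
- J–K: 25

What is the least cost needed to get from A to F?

27

Settle nodes by increasing distance from A:
A: 0
J: 9  (via A)
K: 10  (via A)
D: 15  (via J)
H: 20  (via K)
F: 27  (via H)
Shortest route: A → K → H → F = 27.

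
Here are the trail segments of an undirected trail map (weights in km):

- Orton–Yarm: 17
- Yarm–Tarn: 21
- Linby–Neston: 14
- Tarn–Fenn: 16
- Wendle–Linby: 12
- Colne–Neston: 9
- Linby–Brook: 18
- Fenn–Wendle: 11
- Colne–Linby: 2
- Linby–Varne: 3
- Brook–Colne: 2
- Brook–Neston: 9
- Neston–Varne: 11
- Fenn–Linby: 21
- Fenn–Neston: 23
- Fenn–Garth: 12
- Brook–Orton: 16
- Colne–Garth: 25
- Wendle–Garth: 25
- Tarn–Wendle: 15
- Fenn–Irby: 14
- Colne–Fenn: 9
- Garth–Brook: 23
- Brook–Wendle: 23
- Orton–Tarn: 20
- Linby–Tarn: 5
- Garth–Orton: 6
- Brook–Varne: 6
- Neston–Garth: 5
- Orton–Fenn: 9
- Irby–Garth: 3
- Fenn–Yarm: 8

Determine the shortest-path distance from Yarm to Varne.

Enumerating some paths:
Yarm - Fenn - Colne - Linby - Varne: 8+9+2+3 = 22
Yarm - Fenn - Colne - Brook - Varne: 8+9+2+6 = 25
Cheapest is Yarm - Fenn - Colne - Linby - Varne at 22 km.

22 km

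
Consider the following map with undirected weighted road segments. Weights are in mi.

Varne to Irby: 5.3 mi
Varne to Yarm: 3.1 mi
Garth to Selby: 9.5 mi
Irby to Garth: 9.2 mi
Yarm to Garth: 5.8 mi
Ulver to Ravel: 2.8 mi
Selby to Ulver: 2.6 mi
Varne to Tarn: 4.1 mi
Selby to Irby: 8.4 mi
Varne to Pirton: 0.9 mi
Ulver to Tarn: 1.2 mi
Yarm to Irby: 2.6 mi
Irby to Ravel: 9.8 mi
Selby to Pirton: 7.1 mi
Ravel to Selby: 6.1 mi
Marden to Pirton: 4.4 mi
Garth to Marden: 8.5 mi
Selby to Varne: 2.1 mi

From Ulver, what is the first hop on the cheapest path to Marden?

Selby

Enumerating some paths:
Ulver–Selby–Varne–Pirton–Marden: 2.6+2.1+0.9+4.4 = 10
Ulver–Tarn–Varne–Pirton–Marden: 1.2+4.1+0.9+4.4 = 10.6
Cheapest is Ulver–Selby–Varne–Pirton–Marden at 10 mi.
So from Ulver the first move is to Selby.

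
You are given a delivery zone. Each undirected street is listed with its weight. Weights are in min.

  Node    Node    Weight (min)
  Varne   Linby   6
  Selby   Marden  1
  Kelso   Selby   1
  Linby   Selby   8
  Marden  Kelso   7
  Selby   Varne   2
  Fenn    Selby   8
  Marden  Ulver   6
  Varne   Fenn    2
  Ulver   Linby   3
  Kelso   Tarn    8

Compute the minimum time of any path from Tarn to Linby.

Shortest distances from Tarn:
Tarn: 0
Kelso: 8  (via Tarn)
Selby: 9  (via Kelso)
Marden: 10  (via Selby)
Varne: 11  (via Selby)
Fenn: 13  (via Varne)
Ulver: 16  (via Marden)
Linby: 17  (via Selby)
Shortest route: Tarn → Kelso → Selby → Linby = 17 min.

17 min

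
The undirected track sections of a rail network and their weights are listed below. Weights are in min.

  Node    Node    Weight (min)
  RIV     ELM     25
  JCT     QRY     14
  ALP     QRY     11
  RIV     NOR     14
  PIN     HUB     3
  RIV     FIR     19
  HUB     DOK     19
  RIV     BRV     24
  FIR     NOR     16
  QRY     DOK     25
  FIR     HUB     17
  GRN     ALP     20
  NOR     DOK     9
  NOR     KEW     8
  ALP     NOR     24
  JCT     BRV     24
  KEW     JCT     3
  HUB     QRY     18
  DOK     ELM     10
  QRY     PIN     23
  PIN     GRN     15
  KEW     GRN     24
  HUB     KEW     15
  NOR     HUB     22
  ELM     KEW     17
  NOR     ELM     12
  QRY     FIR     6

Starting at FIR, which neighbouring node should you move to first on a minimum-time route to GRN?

Compare a few routes:
FIR - HUB - PIN - GRN: 17+3+15 = 35
FIR - QRY - ALP - GRN: 6+11+20 = 37
FIR - QRY - HUB - PIN - GRN: 6+18+3+15 = 42
FIR - QRY - PIN - GRN: 6+23+15 = 44
Cheapest is FIR - HUB - PIN - GRN at 35 min.
So from FIR the first move is to HUB.

HUB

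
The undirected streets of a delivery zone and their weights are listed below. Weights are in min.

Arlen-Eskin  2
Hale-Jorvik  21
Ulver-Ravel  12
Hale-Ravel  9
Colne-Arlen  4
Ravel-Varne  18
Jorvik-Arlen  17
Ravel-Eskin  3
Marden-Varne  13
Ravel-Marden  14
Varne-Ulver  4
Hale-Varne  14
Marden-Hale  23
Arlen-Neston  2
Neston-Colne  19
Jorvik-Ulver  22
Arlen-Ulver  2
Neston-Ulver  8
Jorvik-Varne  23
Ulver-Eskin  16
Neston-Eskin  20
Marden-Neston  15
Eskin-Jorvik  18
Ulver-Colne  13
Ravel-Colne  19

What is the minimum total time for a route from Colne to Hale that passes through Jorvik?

Best Colne to Jorvik: Colne–Arlen–Jorvik costing 21
Shortest Jorvik→Hale: Jorvik–Hale = 21
Total via Jorvik: 21 + 21 = 42 min.

42 min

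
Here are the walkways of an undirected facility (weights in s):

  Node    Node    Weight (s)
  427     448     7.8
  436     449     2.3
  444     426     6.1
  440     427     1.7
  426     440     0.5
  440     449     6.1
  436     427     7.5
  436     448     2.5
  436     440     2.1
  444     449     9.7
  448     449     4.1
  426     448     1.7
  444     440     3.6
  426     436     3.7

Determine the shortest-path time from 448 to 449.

Candidate routes:
448 - 449: 4.1 = 4.1
448 - 436 - 449: 2.5+2.3 = 4.8
The minimum is 4.1 s via 448 - 449.

4.1 s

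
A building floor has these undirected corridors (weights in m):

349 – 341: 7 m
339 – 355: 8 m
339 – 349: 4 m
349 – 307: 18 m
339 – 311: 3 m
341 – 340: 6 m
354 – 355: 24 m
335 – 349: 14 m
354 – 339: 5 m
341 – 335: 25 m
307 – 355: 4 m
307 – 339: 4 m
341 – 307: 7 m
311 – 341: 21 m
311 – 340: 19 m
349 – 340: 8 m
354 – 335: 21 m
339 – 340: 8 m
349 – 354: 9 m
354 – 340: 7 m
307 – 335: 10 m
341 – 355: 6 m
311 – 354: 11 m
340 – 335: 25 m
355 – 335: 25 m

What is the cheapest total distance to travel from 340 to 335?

22 m

Settle nodes by increasing distance from 340:
340: 0
341: 6  (via 340)
354: 7  (via 340)
349: 8  (via 340)
339: 8  (via 340)
311: 11  (via 339)
355: 12  (via 341)
307: 12  (via 339)
335: 22  (via 349)
Shortest route: 340–349–335 = 22 m.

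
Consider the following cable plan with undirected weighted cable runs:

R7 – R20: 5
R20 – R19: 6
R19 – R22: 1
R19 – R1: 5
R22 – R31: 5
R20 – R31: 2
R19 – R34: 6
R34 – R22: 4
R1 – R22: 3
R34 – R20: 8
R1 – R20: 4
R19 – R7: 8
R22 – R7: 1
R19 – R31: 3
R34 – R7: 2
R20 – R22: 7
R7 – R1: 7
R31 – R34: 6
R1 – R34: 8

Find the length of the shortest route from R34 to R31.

Shortest distances from R34:
R34: 0
R7: 2  (via R34)
R22: 3  (via R7)
R19: 4  (via R22)
R1: 6  (via R22)
R31: 6  (via R34)
Shortest route: R34–R31 = 6.

6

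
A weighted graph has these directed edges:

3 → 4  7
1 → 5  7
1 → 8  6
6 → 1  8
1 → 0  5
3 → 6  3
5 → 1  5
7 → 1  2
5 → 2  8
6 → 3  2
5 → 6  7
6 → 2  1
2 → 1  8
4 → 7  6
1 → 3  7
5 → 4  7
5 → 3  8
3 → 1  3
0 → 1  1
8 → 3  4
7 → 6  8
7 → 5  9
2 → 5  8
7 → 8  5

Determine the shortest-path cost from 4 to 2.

15

Enumerating some paths:
4–7–8–3–6–2: 6+5+4+3+1 = 19
4–7–6–2: 6+8+1 = 15
Cheapest is 4–7–6–2 at 15.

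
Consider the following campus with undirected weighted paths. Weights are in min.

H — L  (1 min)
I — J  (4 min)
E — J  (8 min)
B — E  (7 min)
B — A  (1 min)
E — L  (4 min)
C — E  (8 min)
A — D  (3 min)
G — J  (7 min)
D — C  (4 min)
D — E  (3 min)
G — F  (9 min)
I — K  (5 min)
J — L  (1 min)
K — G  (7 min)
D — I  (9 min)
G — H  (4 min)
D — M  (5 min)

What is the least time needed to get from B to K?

18 min

Compare a few routes:
B–A–D–I–K: 1+3+9+5 = 18
B–A–D–E–L–J–I–K: 1+3+3+4+1+4+5 = 21
B–E–L–J–I–K: 7+4+1+4+5 = 21
Cheapest is B–A–D–I–K at 18 min.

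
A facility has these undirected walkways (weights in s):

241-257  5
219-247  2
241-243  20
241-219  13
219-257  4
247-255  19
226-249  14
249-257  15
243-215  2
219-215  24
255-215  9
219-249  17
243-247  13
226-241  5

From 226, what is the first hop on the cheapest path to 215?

Compare a few routes:
226–241–257–219–215: 5+5+4+24 = 38
226–241–257–219–247–243–215: 5+5+4+2+13+2 = 31
226–241–243–215: 5+20+2 = 27
226–241–219–247–243–215: 5+13+2+13+2 = 35
Cheapest is 226–241–243–215 at 27 s.
So from 226 the first move is to 241.

241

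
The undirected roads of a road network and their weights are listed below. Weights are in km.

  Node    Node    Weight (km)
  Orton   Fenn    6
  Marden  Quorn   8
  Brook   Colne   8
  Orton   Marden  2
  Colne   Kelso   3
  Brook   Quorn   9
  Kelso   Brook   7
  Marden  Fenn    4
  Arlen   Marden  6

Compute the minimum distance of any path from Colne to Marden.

Compare a few routes:
Colne–Brook–Quorn–Marden: 8+9+8 = 25
Colne–Kelso–Brook–Quorn–Marden: 3+7+9+8 = 27
The minimum is 25 km via Colne–Brook–Quorn–Marden.

25 km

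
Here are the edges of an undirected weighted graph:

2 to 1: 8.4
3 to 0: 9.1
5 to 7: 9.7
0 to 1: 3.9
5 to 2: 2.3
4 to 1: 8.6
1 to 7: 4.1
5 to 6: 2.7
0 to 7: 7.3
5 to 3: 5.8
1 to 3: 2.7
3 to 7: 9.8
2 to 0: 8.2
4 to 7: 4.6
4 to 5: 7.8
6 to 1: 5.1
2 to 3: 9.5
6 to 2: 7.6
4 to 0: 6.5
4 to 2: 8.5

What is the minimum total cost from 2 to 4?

8.5

Candidate routes:
2–0–4: 8.2+6.5 = 14.7
2–5–4: 2.3+7.8 = 10.1
2–4: 8.5 = 8.5
The minimum is 8.5 via 2–4.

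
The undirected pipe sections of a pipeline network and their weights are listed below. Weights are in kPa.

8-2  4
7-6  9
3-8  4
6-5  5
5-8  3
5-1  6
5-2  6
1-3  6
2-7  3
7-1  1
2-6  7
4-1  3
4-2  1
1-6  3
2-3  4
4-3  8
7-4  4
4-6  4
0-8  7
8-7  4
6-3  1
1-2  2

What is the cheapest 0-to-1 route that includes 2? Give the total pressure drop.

Best 0 to 2: 0–8–2 costing 11
Shortest 2→1: 2–1 = 2
Total via 2: 11 + 2 = 13 kPa.

13 kPa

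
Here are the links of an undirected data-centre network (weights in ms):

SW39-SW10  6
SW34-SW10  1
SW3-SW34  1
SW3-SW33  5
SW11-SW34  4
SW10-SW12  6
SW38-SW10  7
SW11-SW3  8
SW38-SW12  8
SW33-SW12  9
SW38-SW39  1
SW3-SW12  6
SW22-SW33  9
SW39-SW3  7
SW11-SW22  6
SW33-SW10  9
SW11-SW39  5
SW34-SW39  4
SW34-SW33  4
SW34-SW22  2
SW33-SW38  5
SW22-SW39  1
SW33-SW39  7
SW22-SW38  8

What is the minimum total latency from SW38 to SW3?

5 ms

Running Dijkstra from SW38:
SW38: 0
SW39: 1  (via SW38)
SW22: 2  (via SW39)
SW34: 4  (via SW22)
SW10: 5  (via SW34)
SW33: 5  (via SW38)
SW3: 5  (via SW34)
Shortest route: SW38–SW39–SW22–SW34–SW3 = 5 ms.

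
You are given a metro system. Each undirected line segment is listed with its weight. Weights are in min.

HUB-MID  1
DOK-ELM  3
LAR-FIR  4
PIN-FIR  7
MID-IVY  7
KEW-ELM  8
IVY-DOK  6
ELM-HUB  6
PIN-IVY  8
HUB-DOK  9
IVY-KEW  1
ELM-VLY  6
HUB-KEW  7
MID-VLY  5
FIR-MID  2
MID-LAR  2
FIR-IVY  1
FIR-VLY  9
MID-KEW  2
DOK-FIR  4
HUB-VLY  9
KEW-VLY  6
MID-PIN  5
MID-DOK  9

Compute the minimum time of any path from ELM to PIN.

Enumerating some paths:
ELM - DOK - FIR - MID - PIN: 3+4+2+5 = 14
ELM - KEW - MID - PIN: 8+2+5 = 15
ELM - HUB - MID - PIN: 6+1+5 = 12
ELM - DOK - FIR - PIN: 3+4+7 = 14
The minimum is 12 min via ELM - HUB - MID - PIN.

12 min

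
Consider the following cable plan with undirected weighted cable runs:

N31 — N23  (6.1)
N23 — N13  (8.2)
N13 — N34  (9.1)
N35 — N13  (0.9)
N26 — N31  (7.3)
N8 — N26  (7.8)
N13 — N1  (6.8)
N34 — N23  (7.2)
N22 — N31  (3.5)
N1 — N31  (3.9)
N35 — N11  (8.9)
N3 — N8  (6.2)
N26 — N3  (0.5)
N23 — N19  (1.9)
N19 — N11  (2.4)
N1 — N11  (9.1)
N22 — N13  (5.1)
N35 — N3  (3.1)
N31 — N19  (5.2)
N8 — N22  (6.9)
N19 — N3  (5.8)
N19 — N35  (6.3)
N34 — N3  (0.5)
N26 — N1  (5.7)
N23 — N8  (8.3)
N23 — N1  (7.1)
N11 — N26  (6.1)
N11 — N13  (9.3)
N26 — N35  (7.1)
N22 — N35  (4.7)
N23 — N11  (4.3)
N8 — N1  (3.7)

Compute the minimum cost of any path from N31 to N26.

7.3

Compare a few routes:
N31 → N26: 7.3 = 7.3
N31 → N1 → N26: 3.9+5.7 = 9.6
Cheapest is N31 → N26 at 7.3.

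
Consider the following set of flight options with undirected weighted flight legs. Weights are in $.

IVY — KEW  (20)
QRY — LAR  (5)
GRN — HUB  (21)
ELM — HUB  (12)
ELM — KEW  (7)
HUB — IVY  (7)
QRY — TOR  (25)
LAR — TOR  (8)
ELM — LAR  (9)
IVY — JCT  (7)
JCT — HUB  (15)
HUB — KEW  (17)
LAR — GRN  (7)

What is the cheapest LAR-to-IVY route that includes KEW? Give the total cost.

Shortest LAR→KEW: LAR–ELM–KEW = 16
Shortest KEW→IVY: KEW–IVY = 20
Total via KEW: 16 + 20 = $36.

$36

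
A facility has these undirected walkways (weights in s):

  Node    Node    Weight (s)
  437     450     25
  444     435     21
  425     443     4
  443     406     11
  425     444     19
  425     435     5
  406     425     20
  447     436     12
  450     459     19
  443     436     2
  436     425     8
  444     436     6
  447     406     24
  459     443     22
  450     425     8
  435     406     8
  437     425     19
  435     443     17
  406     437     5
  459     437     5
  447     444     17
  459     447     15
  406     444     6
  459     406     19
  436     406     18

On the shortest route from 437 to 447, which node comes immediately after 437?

459

Enumerating some paths:
437 - 406 - 447: 5+24 = 29
437 - 406 - 444 - 447: 5+6+17 = 28
437 - 459 - 447: 5+15 = 20
437 - 406 - 444 - 436 - 447: 5+6+6+12 = 29
The minimum is 20 s via 437 - 459 - 447.
So from 437 the first move is to 459.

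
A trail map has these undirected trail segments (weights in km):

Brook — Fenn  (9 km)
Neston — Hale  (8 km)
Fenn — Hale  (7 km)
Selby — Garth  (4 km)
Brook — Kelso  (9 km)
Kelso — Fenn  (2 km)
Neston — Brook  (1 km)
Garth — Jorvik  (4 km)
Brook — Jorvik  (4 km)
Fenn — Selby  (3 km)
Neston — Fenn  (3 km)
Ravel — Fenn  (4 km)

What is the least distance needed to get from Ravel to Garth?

Enumerating some paths:
Ravel - Fenn - Brook - Jorvik - Garth: 4+9+4+4 = 21
Ravel - Fenn - Selby - Garth: 4+3+4 = 11
Ravel - Fenn - Neston - Brook - Jorvik - Garth: 4+3+1+4+4 = 16
Cheapest is Ravel - Fenn - Selby - Garth at 11 km.

11 km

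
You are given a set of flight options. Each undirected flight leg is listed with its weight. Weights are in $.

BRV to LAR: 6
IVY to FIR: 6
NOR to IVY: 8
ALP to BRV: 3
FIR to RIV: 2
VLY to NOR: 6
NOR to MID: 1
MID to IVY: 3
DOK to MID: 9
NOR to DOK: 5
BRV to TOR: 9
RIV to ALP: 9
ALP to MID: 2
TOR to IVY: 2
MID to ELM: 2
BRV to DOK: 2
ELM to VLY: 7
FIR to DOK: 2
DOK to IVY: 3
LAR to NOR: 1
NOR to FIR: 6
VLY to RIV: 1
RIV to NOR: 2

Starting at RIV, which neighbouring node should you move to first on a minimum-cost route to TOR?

Candidate routes:
RIV - NOR - MID - IVY - TOR: 2+1+3+2 = 8
RIV - FIR - IVY - TOR: 2+6+2 = 10
RIV - FIR - DOK - IVY - TOR: 2+2+3+2 = 9
RIV - NOR - IVY - TOR: 2+8+2 = 12
Cheapest is RIV - NOR - MID - IVY - TOR at $8.
So from RIV the first move is to NOR.

NOR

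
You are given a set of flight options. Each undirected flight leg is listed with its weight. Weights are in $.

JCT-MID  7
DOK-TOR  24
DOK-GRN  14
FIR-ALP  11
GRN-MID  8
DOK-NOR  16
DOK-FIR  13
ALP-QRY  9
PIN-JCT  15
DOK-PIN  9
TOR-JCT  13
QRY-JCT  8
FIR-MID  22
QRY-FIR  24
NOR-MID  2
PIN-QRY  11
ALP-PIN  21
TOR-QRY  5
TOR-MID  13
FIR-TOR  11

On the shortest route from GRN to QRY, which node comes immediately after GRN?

MID

Compare a few routes:
GRN → MID → JCT → TOR → QRY: 8+7+13+5 = 33
GRN → MID → TOR → QRY: 8+13+5 = 26
GRN → MID → JCT → QRY: 8+7+8 = 23
The minimum is $23 via GRN → MID → JCT → QRY.
So from GRN the first move is to MID.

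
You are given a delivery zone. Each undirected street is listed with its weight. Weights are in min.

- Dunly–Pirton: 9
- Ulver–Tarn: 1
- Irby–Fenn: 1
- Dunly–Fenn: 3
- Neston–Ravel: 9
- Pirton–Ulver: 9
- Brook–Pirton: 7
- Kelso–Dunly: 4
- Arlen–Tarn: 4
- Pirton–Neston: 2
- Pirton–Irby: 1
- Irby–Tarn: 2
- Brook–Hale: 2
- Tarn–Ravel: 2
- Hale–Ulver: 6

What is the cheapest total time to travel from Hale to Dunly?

13 min

Compare a few routes:
Hale - Ulver - Tarn - Irby - Fenn - Dunly: 6+1+2+1+3 = 13
Hale - Ulver - Tarn - Irby - Pirton - Dunly: 6+1+2+1+9 = 19
Hale - Brook - Pirton - Dunly: 2+7+9 = 18
Hale - Brook - Pirton - Irby - Fenn - Dunly: 2+7+1+1+3 = 14
Cheapest is Hale - Ulver - Tarn - Irby - Fenn - Dunly at 13 min.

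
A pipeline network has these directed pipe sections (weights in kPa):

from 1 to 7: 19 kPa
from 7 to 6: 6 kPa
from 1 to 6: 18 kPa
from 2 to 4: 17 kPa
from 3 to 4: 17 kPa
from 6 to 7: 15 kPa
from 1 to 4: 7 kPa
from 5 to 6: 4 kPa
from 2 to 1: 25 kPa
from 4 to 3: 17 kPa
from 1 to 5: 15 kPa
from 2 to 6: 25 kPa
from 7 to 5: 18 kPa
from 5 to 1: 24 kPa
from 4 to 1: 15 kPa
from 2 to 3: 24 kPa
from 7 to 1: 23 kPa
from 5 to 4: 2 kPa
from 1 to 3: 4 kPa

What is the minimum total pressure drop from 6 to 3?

42 kPa

Compare a few routes:
6 → 7 → 5 → 4 → 3: 15+18+2+17 = 52
6 → 7 → 1 → 3: 15+23+4 = 42
The minimum is 42 kPa via 6 → 7 → 1 → 3.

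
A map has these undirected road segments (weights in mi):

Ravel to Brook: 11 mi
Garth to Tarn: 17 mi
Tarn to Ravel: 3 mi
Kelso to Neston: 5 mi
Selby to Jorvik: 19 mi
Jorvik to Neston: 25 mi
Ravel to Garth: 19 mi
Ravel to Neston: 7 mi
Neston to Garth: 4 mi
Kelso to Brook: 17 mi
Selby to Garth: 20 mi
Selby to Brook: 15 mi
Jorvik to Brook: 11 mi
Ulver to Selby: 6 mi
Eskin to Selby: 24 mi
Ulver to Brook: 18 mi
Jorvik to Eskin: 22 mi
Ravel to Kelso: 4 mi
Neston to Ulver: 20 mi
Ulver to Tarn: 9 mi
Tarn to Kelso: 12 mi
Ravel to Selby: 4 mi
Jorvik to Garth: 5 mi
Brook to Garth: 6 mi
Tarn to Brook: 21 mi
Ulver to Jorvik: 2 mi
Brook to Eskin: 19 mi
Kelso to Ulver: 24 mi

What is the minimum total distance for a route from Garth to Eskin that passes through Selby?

Best Garth to Selby: Garth → Jorvik → Ulver → Selby costing 13
Shortest Selby→Eskin: Selby → Eskin = 24
Total via Selby: 13 + 24 = 37 mi.

37 mi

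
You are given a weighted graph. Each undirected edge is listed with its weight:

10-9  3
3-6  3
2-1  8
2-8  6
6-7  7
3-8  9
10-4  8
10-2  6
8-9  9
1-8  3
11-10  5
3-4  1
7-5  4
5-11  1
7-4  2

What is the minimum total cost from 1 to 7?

Running Dijkstra from 1:
1: 0
8: 3  (via 1)
2: 8  (via 1)
3: 12  (via 8)
9: 12  (via 8)
4: 13  (via 3)
10: 14  (via 2)
6: 15  (via 3)
7: 15  (via 4)
Shortest route: 1–8–3–4–7 = 15.

15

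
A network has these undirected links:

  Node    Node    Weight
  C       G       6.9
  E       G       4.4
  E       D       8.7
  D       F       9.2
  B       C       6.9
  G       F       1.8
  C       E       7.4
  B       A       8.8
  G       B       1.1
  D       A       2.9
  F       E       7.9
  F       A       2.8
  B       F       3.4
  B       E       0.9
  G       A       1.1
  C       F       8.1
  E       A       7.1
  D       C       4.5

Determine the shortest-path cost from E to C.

Candidate routes:
E → C: 7.4 = 7.4
E → B → C: 0.9+6.9 = 7.8
Cheapest is E → C at 7.4.

7.4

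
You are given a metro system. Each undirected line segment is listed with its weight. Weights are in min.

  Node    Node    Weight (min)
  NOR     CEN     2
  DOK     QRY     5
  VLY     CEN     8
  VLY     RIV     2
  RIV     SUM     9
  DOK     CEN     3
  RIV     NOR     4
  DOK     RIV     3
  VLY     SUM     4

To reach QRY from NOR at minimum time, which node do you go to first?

Compare a few routes:
NOR → RIV → DOK → QRY: 4+3+5 = 12
NOR → CEN → DOK → QRY: 2+3+5 = 10
The minimum is 10 min via NOR → CEN → DOK → QRY.
So from NOR the first move is to CEN.

CEN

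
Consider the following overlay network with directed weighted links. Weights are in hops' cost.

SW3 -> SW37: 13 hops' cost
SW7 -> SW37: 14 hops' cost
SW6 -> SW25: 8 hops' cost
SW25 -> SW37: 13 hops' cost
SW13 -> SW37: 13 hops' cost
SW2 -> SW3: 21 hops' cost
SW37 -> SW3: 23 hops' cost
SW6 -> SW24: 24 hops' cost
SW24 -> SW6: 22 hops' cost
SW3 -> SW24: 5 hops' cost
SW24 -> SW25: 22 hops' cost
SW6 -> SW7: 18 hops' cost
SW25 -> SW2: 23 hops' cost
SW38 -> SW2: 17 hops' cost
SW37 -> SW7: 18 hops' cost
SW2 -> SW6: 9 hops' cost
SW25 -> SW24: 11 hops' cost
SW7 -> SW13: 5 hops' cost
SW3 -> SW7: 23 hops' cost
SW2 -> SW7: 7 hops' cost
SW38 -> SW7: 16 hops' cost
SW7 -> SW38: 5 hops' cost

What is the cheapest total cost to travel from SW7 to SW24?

42 hops' cost

Enumerating some paths:
SW7 - SW37 - SW3 - SW24: 14+23+5 = 42
SW7 - SW13 - SW37 - SW3 - SW24: 5+13+23+5 = 46
Cheapest is SW7 - SW37 - SW3 - SW24 at 42 hops' cost.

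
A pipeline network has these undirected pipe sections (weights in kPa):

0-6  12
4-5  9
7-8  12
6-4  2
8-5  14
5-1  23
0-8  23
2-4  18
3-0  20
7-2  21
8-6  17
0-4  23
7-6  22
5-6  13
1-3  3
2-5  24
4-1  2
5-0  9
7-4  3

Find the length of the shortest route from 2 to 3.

23 kPa

Shortest distances from 2:
2: 0
4: 18  (via 2)
1: 20  (via 4)
6: 20  (via 4)
7: 21  (via 2)
3: 23  (via 1)
Shortest route: 2 → 4 → 1 → 3 = 23 kPa.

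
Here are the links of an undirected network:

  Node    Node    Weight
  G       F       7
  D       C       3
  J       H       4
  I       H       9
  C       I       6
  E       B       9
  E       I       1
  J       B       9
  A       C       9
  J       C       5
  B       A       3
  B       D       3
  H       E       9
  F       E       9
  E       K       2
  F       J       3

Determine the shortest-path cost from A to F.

Settle nodes by increasing distance from A:
A: 0
B: 3  (via A)
D: 6  (via B)
C: 9  (via A)
E: 12  (via B)
J: 12  (via B)
I: 13  (via E)
K: 14  (via E)
F: 15  (via J)
Shortest route: A–B–J–F = 15.

15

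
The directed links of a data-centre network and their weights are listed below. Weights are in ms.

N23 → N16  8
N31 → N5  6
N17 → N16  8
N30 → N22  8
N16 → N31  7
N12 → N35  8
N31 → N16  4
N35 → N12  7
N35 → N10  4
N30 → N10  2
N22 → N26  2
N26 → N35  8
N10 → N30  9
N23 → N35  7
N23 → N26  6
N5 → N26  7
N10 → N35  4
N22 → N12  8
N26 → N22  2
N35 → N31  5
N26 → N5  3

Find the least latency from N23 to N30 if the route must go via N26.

27 ms

Shortest N23→N26: N23 → N26 = 6
Shortest N26→N30: N26 → N35 → N10 → N30 = 21
Total via N26: 6 + 21 = 27 ms.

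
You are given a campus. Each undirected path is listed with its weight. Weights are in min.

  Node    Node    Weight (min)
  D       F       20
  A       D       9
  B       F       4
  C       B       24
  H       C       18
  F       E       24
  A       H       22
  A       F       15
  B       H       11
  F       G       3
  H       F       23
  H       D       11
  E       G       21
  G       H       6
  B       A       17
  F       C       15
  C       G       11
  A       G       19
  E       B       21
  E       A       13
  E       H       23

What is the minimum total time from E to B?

21 min

Compare a few routes:
E–B: 21 = 21
E–F–B: 24+4 = 28
E–G–F–B: 21+3+4 = 28
E–A–B: 13+17 = 30
Cheapest is E–B at 21 min.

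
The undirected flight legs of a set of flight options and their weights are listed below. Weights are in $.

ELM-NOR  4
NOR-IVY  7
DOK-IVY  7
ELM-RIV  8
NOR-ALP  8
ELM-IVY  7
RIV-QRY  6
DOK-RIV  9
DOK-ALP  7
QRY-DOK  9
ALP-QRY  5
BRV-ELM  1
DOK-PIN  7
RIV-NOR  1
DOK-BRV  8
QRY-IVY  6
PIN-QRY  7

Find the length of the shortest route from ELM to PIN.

Running Dijkstra from ELM:
ELM: 0
BRV: 1  (via ELM)
NOR: 4  (via ELM)
RIV: 5  (via NOR)
IVY: 7  (via ELM)
DOK: 9  (via BRV)
QRY: 11  (via RIV)
ALP: 12  (via NOR)
PIN: 16  (via DOK)
Shortest route: ELM–BRV–DOK–PIN = $16.

$16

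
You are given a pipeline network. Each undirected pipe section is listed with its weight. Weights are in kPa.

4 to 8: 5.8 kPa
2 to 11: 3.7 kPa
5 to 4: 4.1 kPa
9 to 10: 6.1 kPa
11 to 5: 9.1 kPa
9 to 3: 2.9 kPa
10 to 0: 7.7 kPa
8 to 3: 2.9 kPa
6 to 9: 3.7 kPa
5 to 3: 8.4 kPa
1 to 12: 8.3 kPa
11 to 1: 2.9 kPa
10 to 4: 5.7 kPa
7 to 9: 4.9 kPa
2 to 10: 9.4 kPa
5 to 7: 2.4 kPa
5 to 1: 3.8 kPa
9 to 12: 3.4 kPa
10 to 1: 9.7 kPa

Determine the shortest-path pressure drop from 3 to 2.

18.4 kPa

Candidate routes:
3 → 9 → 7 → 5 → 1 → 11 → 2: 2.9+4.9+2.4+3.8+2.9+3.7 = 20.6
3 → 9 → 10 → 2: 2.9+6.1+9.4 = 18.4
3 → 5 → 1 → 11 → 2: 8.4+3.8+2.9+3.7 = 18.8
The minimum is 18.4 kPa via 3 → 9 → 10 → 2.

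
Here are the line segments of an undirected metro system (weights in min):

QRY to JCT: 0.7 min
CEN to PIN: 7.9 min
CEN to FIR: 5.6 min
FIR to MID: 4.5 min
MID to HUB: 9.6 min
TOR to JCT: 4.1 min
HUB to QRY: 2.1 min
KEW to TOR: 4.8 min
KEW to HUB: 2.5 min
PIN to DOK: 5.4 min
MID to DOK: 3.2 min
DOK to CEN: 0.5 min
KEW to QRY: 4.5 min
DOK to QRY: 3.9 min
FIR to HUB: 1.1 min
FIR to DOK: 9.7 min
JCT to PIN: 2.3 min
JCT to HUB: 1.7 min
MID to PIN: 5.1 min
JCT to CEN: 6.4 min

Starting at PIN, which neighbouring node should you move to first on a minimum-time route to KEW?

JCT

Candidate routes:
PIN - JCT - QRY - HUB - KEW: 2.3+0.7+2.1+2.5 = 7.6
PIN - JCT - HUB - KEW: 2.3+1.7+2.5 = 6.5
PIN - JCT - HUB - QRY - KEW: 2.3+1.7+2.1+4.5 = 10.6
PIN - JCT - QRY - KEW: 2.3+0.7+4.5 = 7.5
The minimum is 6.5 min via PIN - JCT - HUB - KEW.
So from PIN the first move is to JCT.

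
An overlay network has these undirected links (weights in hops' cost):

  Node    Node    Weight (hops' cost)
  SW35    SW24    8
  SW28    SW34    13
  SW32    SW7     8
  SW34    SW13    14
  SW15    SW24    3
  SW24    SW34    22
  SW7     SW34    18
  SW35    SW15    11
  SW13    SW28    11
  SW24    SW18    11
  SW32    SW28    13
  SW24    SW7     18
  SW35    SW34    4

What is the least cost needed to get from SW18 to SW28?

36 hops' cost

Shortest distances from SW18:
SW18: 0
SW24: 11  (via SW18)
SW15: 14  (via SW24)
SW35: 19  (via SW24)
SW34: 23  (via SW35)
SW7: 29  (via SW24)
SW28: 36  (via SW34)
Shortest route: SW18–SW24–SW35–SW34–SW28 = 36 hops' cost.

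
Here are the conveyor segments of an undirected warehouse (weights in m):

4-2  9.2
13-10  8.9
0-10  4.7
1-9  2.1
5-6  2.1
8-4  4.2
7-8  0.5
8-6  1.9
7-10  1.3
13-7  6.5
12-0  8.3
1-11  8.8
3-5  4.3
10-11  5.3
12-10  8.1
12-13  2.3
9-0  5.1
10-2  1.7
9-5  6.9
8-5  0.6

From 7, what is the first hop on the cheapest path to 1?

Compare a few routes:
7–8–5–9–1: 0.5+0.6+6.9+2.1 = 10.1
7–10–0–9–1: 1.3+4.7+5.1+2.1 = 13.2
7–10–11–1: 1.3+5.3+8.8 = 15.4
7–8–6–5–9–1: 0.5+1.9+2.1+6.9+2.1 = 13.5
Cheapest is 7–8–5–9–1 at 10.1 m.
So from 7 the first move is to 8.

8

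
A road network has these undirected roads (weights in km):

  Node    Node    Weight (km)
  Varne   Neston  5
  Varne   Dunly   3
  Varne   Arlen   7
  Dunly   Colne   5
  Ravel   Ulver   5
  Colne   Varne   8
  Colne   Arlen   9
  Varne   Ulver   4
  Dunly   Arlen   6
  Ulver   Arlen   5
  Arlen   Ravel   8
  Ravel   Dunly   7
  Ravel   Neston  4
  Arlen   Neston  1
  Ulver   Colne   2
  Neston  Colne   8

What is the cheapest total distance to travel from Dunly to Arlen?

6 km

Shortest distances from Dunly:
Dunly: 0
Varne: 3  (via Dunly)
Colne: 5  (via Dunly)
Arlen: 6  (via Dunly)
Shortest route: Dunly–Arlen = 6 km.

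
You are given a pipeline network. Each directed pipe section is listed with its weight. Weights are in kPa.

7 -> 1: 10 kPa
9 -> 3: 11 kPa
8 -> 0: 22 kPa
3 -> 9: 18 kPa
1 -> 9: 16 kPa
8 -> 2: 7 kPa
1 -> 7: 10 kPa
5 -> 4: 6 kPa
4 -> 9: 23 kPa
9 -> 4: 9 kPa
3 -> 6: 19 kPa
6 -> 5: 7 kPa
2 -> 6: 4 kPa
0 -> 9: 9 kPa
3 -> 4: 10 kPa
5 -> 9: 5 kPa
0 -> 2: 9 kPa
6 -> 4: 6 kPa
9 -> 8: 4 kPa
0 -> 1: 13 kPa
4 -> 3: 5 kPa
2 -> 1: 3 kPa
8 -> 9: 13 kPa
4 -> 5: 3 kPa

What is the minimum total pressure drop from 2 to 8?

Settle nodes by increasing distance from 2:
2: 0
1: 3  (via 2)
6: 4  (via 2)
4: 10  (via 6)
5: 11  (via 6)
7: 13  (via 1)
3: 15  (via 4)
9: 16  (via 5)
8: 20  (via 9)
Shortest route: 2–6–5–9–8 = 20 kPa.

20 kPa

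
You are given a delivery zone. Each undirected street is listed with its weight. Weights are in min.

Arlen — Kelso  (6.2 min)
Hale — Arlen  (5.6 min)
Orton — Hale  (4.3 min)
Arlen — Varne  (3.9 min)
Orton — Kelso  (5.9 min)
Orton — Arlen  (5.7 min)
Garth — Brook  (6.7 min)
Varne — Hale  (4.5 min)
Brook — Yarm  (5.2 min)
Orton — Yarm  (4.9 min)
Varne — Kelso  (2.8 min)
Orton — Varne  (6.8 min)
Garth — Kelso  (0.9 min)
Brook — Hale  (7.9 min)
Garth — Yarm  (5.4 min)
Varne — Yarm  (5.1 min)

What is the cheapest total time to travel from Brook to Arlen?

13.5 min

Running Dijkstra from Brook:
Brook: 0
Yarm: 5.2  (via Brook)
Garth: 6.7  (via Brook)
Kelso: 7.6  (via Garth)
Hale: 7.9  (via Brook)
Orton: 10.1  (via Yarm)
Varne: 10.3  (via Yarm)
Arlen: 13.5  (via Hale)
Shortest route: Brook → Hale → Arlen = 13.5 min.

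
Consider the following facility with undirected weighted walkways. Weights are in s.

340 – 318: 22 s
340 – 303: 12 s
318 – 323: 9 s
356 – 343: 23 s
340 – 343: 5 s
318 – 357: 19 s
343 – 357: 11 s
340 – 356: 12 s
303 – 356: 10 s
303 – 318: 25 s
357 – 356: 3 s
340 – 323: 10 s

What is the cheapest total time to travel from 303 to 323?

Shortest distances from 303:
303: 0
356: 10  (via 303)
340: 12  (via 303)
357: 13  (via 356)
343: 17  (via 340)
323: 22  (via 340)
Shortest route: 303 → 340 → 323 = 22 s.

22 s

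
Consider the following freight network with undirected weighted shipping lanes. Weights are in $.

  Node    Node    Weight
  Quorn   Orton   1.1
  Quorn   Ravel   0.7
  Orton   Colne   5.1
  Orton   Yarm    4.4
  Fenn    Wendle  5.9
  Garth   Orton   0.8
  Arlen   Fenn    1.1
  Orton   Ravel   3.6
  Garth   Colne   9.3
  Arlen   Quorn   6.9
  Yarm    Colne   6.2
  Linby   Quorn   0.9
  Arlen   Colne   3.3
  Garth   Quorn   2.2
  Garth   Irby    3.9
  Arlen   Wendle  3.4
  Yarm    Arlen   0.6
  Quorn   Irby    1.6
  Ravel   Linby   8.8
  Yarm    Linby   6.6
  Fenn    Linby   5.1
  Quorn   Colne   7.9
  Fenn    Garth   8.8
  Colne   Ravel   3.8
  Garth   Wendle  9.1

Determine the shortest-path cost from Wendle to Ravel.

$10.2

Enumerating some paths:
Wendle–Arlen–Yarm–Orton–Quorn–Ravel: 3.4+0.6+4.4+1.1+0.7 = 10.2
Wendle–Arlen–Colne–Ravel: 3.4+3.3+3.8 = 10.5
The minimum is $10.2 via Wendle–Arlen–Yarm–Orton–Quorn–Ravel.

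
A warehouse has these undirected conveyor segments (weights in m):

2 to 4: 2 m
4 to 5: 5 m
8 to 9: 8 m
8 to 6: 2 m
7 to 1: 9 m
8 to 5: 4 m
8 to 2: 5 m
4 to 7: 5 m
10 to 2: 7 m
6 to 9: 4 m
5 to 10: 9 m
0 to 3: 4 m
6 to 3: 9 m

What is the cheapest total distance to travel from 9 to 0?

Compare a few routes:
9–6–3–0: 4+9+4 = 17
9–8–6–3–0: 8+2+9+4 = 23
Cheapest is 9–6–3–0 at 17 m.

17 m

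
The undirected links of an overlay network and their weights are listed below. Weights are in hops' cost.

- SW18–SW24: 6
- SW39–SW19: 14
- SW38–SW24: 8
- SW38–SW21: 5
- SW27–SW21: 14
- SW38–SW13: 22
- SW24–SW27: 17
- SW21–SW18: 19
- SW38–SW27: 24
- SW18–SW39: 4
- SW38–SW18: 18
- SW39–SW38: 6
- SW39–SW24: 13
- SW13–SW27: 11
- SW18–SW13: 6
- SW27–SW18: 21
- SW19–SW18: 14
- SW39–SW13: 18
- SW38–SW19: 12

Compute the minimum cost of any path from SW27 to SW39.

Running Dijkstra from SW27:
SW27: 0
SW13: 11  (via SW27)
SW21: 14  (via SW27)
SW24: 17  (via SW27)
SW18: 17  (via SW13)
SW38: 19  (via SW21)
SW39: 21  (via SW18)
Shortest route: SW27–SW13–SW18–SW39 = 21 hops' cost.

21 hops' cost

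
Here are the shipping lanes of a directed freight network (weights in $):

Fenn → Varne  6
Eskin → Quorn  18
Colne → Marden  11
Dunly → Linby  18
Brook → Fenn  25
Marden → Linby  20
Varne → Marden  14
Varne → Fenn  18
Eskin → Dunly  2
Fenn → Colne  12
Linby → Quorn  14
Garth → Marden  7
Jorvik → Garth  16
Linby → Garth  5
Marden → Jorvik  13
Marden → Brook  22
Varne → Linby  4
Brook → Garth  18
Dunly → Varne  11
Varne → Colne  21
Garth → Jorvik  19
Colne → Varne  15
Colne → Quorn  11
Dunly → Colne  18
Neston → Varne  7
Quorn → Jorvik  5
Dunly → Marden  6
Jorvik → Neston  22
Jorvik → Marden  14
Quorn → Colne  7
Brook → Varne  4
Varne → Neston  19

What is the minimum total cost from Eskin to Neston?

$32

Settle nodes by increasing distance from Eskin:
Eskin: 0
Dunly: 2  (via Eskin)
Marden: 8  (via Dunly)
Varne: 13  (via Dunly)
Linby: 17  (via Varne)
Quorn: 18  (via Eskin)
Colne: 20  (via Dunly)
Jorvik: 21  (via Marden)
Garth: 22  (via Linby)
Brook: 30  (via Marden)
Fenn: 31  (via Varne)
Neston: 32  (via Varne)
Shortest route: Eskin–Dunly–Varne–Neston = $32.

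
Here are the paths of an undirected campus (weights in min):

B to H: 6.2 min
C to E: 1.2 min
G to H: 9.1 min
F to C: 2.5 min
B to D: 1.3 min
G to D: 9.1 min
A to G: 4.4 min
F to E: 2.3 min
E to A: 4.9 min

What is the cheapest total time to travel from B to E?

Settle nodes by increasing distance from B:
B: 0
D: 1.3  (via B)
H: 6.2  (via B)
G: 10.4  (via D)
A: 14.8  (via G)
E: 19.7  (via A)
Shortest route: B–D–G–A–E = 19.7 min.

19.7 min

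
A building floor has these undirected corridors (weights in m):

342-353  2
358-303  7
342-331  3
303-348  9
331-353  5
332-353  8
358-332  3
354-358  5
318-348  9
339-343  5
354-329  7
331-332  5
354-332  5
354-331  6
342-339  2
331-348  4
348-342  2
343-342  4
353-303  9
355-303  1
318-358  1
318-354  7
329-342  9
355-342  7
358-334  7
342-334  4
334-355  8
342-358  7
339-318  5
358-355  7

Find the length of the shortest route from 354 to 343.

Running Dijkstra from 354:
354: 0
358: 5  (via 354)
332: 5  (via 354)
331: 6  (via 354)
318: 6  (via 358)
329: 7  (via 354)
342: 9  (via 331)
348: 10  (via 331)
353: 11  (via 331)
339: 11  (via 318)
303: 12  (via 358)
334: 12  (via 358)
355: 12  (via 358)
343: 13  (via 342)
Shortest route: 354–331–342–343 = 13 m.

13 m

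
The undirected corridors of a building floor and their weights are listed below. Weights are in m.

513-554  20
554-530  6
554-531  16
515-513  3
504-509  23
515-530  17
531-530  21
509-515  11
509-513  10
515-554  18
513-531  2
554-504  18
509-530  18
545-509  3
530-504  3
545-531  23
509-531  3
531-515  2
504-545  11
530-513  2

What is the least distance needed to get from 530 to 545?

Shortest distances from 530:
530: 0
513: 2  (via 530)
504: 3  (via 530)
531: 4  (via 513)
515: 5  (via 513)
554: 6  (via 530)
509: 7  (via 531)
545: 10  (via 509)
Shortest route: 530 → 513 → 531 → 509 → 545 = 10 m.

10 m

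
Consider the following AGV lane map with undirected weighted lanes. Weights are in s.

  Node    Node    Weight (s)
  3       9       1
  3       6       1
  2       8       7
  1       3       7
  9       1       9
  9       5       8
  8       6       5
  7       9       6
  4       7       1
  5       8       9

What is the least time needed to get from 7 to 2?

20 s

Enumerating some paths:
7 → 9 → 3 → 6 → 8 → 2: 6+1+1+5+7 = 20
7 → 9 → 5 → 8 → 2: 6+8+9+7 = 30
The minimum is 20 s via 7 → 9 → 3 → 6 → 8 → 2.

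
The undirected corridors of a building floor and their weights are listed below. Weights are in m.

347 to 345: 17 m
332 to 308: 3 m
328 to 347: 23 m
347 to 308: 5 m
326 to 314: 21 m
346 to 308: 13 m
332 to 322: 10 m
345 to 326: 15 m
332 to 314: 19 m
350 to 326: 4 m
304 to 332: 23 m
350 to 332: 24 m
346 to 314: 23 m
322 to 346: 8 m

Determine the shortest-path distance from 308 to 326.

Shortest distances from 308:
308: 0
332: 3  (via 308)
347: 5  (via 308)
346: 13  (via 308)
322: 13  (via 332)
345: 22  (via 347)
314: 22  (via 332)
304: 26  (via 332)
350: 27  (via 332)
328: 28  (via 347)
326: 31  (via 350)
Shortest route: 308–332–350–326 = 31 m.

31 m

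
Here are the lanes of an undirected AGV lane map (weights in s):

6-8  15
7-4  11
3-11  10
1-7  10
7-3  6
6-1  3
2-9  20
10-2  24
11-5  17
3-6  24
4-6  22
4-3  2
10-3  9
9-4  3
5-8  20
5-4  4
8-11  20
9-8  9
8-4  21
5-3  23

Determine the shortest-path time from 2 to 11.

Running Dijkstra from 2:
2: 0
9: 20  (via 2)
4: 23  (via 9)
10: 24  (via 2)
3: 25  (via 4)
5: 27  (via 4)
8: 29  (via 9)
7: 31  (via 3)
11: 35  (via 3)
Shortest route: 2 → 9 → 4 → 3 → 11 = 35 s.

35 s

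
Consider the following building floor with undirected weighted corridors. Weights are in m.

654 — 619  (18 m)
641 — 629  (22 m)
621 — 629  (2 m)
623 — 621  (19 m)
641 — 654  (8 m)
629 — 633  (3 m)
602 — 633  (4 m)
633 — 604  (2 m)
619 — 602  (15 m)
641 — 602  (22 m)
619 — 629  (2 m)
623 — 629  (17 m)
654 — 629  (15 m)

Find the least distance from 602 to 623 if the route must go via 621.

28 m

Best 602 to 621: 602 → 633 → 629 → 621 costing 9
Shortest 621→623: 621 → 623 = 19
Total via 621: 9 + 19 = 28 m.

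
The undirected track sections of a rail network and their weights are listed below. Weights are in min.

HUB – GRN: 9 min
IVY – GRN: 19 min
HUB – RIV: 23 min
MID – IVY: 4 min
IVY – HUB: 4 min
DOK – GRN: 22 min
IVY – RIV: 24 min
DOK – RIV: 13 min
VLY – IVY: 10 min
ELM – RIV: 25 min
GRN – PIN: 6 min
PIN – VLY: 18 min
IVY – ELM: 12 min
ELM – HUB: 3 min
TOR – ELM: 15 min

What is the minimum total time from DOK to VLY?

45 min

Running Dijkstra from DOK:
DOK: 0
RIV: 13  (via DOK)
GRN: 22  (via DOK)
PIN: 28  (via GRN)
HUB: 31  (via GRN)
ELM: 34  (via HUB)
IVY: 35  (via HUB)
MID: 39  (via IVY)
VLY: 45  (via IVY)
Shortest route: DOK–GRN–HUB–IVY–VLY = 45 min.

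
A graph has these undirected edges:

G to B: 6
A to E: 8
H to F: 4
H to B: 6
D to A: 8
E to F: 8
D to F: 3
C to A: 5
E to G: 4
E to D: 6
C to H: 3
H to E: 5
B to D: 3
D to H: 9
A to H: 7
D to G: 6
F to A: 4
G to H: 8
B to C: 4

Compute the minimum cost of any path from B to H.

Enumerating some paths:
B–H: 6 = 6
B–C–H: 4+3 = 7
B–D–F–H: 3+3+4 = 10
The minimum is 6 via B–H.

6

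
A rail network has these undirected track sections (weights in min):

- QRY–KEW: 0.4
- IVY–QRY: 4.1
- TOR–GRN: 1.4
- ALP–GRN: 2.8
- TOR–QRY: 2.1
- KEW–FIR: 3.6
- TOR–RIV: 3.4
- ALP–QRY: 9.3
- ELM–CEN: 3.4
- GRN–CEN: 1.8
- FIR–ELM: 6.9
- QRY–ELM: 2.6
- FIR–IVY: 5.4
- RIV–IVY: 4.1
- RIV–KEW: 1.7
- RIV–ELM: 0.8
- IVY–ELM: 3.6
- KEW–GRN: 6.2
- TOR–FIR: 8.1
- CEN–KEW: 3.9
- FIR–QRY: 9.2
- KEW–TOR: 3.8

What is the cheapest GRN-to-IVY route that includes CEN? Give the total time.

Best GRN to CEN: GRN–CEN costing 1.8
Shortest CEN→IVY: CEN–ELM–IVY = 7
Total via CEN: 1.8 + 7 = 8.8 min.

8.8 min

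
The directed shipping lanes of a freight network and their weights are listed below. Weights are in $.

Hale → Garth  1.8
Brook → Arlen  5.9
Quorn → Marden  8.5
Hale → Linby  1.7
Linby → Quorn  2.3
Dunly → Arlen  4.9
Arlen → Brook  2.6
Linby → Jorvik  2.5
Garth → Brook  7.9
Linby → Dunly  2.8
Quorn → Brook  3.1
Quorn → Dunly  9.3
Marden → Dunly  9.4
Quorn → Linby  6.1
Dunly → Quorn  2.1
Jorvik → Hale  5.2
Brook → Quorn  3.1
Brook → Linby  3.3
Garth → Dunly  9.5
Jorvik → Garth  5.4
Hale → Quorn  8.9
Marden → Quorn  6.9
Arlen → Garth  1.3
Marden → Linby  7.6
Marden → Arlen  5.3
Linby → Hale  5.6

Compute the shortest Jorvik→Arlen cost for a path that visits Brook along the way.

$18.2

Best Jorvik to Brook: Jorvik–Hale–Linby–Quorn–Brook costing 12.3
Shortest Brook→Arlen: Brook–Arlen = 5.9
Total via Brook: 12.3 + 5.9 = $18.2.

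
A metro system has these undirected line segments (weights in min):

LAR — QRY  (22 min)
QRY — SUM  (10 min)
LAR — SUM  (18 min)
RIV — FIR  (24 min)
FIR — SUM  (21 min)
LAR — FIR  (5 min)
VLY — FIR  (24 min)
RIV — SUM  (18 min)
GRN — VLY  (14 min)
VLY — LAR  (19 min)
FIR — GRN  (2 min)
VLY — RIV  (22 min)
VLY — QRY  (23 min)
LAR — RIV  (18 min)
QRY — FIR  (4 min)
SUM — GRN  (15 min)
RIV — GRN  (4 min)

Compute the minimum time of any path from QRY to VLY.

Enumerating some paths:
QRY - VLY: 23 = 23
QRY - FIR - VLY: 4+24 = 28
QRY - FIR - GRN - VLY: 4+2+14 = 20
Cheapest is QRY - FIR - GRN - VLY at 20 min.

20 min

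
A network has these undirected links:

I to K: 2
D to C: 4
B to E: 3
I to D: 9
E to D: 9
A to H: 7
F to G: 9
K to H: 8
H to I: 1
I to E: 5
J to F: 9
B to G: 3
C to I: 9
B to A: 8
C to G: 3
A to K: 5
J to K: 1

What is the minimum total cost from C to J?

Shortest distances from C:
C: 0
G: 3  (via C)
D: 4  (via C)
B: 6  (via G)
E: 9  (via B)
I: 9  (via C)
H: 10  (via I)
K: 11  (via I)
F: 12  (via G)
J: 12  (via K)
Shortest route: C → I → K → J = 12.

12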